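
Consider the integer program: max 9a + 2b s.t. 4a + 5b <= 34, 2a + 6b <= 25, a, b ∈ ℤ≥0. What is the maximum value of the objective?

72

(a,b)=(8,0): 4·8+5·0=32≤34, 2·8+6·0=16≤25, objective 72.
(a,b)=(7,1): 4·7+5·1=33≤34, 2·7+6·1=20≤25, objective 65.
No feasible integer point exceeds 72.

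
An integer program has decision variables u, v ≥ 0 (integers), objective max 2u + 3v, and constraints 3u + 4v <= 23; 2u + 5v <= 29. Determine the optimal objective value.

17

Relaxing integrality, the LP optimum is 17.25 at (u,v) = (0, 5.75), which is not an integer point.
(u,v)=(1,5): 3·1+4·5=23≤23, 2·1+5·5=27≤29, objective 17.
(u,v)=(2,4): 3·2+4·4=22≤23, 2·2+5·4=24≤29, objective 16.
(u,v)=(0,5): 3·0+4·5=20≤23, 2·0+5·5=25≤29, objective 15.
Maximum is 17 at (u,v)=(1,5).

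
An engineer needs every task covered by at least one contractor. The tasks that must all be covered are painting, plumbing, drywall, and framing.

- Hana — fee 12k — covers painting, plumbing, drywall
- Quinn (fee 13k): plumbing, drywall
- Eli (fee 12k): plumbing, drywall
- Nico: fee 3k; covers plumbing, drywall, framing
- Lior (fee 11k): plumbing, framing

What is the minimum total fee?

15

Choose Hana and Nico: together they cover painting, plumbing, drywall, framing — every task.
Total fee: 12 + 3 = 15.
No cover costs less than 15.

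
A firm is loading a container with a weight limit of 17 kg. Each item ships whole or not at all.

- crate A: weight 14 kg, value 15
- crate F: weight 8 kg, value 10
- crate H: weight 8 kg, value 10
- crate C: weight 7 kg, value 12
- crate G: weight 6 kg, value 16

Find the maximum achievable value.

28

Allowing fractional choices, the relaxed optimum would be about 33.0, but items are indivisible.
crate F + crate G: weight 8 + 6 = 14 ≤ 17, value 10 + 16 = 26.
crate C + crate G: weight 7 + 6 = 13 ≤ 17, value 12 + 16 = 28.
crate H + crate G: weight 8 + 6 = 14 ≤ 17, value 10 + 16 = 26.
Best is crate C and crate G with total value 28.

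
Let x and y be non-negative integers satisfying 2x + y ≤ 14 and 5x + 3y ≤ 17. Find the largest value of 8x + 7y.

36

Relaxing integrality, the LP optimum is 39.67 at (x,y) = (0, 5.67), which is not an integer point.
(x,y)=(1,4): 2·1+1·4=6≤14, 5·1+3·4=17≤17, objective 36.
(x,y)=(0,5): 2·0+1·5=5≤14, 5·0+3·5=15≤17, objective 35.
(x,y)=(1,3): 2·1+1·3=5≤14, 5·1+3·3=14≤17, objective 29.
(x,y)=(0,4): 2·0+1·4=4≤14, 5·0+3·4=12≤17, objective 28.
Maximum is 36 at (x,y)=(1,4).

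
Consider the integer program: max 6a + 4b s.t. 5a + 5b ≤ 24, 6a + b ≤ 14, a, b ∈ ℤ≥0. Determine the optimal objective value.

The continuous relaxation peaks at (1.84, 2.96) with value 22.88; rounding to a feasible lattice point costs some objective.
(a,b)=(2,2): 5·2+5·2=20≤24, 6·2+1·2=14≤14, objective 20.
(a,b)=(1,3): 5·1+5·3=20≤24, 6·1+1·3=9≤14, objective 18.
(a,b)=(2,1): 5·2+5·1=15≤24, 6·2+1·1=13≤14, objective 16.
(a,b)=(1,2): 5·1+5·2=15≤24, 6·1+1·2=8≤14, objective 14.
The best lattice point is (2,2), giving 20.

20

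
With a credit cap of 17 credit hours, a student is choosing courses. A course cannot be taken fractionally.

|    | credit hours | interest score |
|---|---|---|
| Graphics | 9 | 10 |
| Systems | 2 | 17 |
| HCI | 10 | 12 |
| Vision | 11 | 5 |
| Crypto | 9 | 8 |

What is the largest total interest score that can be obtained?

Allowing fractional choices, the relaxed optimum would be about 34.6, but courses are indivisible.
Graphics + Systems: credit hours 9 + 2 = 11 ≤ 17, interest score 10 + 17 = 27.
Systems + Crypto: credit hours 2 + 9 = 11 ≤ 17, interest score 17 + 8 = 25.
Systems + HCI: credit hours 2 + 10 = 12 ≤ 17, interest score 17 + 12 = 29.
Best is Systems and HCI with total interest score 29.

29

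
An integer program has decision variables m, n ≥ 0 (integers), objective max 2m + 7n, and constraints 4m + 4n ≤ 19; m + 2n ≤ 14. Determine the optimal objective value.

Relaxing integrality, the LP optimum is 33.25 at (m,n) = (0, 4.75), which is not an integer point.
(m,n)=(0,4) is feasible, giving 28.
(m,n)=(1,3) is feasible, giving 23.
(m,n)=(0,3) is feasible, giving 21.
No feasible integer point exceeds 28.

28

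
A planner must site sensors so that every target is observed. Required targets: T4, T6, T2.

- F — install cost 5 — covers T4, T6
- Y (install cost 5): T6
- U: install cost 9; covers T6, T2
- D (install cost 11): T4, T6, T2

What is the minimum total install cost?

The greedy cost-per-new-target heuristic would pick F and U for 14, but a cheaper cover exists.
D alone covers T4, T6, T2 — every target.
Total install cost: 11.
No cover costs less than 11.

11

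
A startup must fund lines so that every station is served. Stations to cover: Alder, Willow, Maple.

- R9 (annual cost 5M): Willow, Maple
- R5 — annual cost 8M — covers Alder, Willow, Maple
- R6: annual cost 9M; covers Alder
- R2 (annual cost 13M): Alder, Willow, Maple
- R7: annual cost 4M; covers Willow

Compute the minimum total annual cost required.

The greedy cost-per-new-station heuristic would pick R9 and R5 for 13, but a cheaper cover exists.
R5 alone covers Alder, Willow, Maple — every station.
Total annual cost: 8.
No cover costs less than 8.

8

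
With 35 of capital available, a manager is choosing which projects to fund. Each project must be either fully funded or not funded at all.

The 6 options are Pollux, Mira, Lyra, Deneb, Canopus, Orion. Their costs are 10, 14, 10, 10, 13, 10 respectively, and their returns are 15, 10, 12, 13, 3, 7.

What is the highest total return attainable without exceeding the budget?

This is an integer program with binary decision variables.
Take Pollux, Lyra, and Deneb: cost 10 + 10 + 10 = 30 ≤ 35, return 15 + 12 + 13 = 40.
No other feasible combination does better.

40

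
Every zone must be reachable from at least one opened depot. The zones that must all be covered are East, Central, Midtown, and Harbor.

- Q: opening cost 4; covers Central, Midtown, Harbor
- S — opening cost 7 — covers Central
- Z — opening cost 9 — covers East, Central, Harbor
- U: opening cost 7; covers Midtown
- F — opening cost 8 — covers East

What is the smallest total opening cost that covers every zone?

Choose Q and F: together they cover East, Central, Midtown, Harbor — every zone.
Total opening cost: 4 + 8 = 12.
No cover costs less than 12.

12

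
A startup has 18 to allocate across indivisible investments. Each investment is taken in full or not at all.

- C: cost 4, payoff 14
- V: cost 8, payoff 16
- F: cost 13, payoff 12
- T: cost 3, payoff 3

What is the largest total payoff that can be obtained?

33

This is an integer program with binary decision variables.
Allowing fractional choices, the relaxed optimum would be about 35.8, but investments are indivisible.
C + V: cost 4 + 8 = 12 ≤ 18, payoff 14 + 16 = 30.
C + V + T: cost 4 + 8 + 3 = 15 ≤ 18, payoff 14 + 16 + 3 = 33.
C + F: cost 4 + 13 = 17 ≤ 18, payoff 14 + 12 = 26.
Best is C, V, and T with total payoff 33.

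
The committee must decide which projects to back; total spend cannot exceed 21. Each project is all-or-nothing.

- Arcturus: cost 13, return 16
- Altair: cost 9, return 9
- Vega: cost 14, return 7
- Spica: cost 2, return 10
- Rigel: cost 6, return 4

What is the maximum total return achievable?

Allowing fractional choices, the relaxed optimum would be about 32.0, but projects are indivisible.
Arcturus + Spica + Rigel: cost 13 + 2 + 6 = 21 ≤ 21, return 16 + 10 + 4 = 30.
Arcturus + Spica: cost 13 + 2 = 15 ≤ 21, return 16 + 10 = 26.
Altair + Spica + Rigel: cost 9 + 2 + 6 = 17 ≤ 21, return 9 + 10 + 4 = 23.
Best is Arcturus, Spica, and Rigel with total return 30.

30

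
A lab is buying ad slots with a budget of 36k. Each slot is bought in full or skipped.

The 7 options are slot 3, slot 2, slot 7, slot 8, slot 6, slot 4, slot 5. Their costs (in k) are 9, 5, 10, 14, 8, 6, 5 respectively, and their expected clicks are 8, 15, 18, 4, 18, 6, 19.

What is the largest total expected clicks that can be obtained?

Allowing fractional choices, the relaxed optimum would be about 77.8, but ad slots are indivisible.
slot 2 + slot 7 + slot 6 + slot 4 + slot 5: cost 5 + 10 + 8 + 6 + 5 = 34 ≤ 36, expected clicks 15 + 18 + 18 + 6 + 19 = 76.
slot 3 + slot 2 + slot 6 + slot 4 + slot 5: cost 9 + 5 + 8 + 6 + 5 = 33 ≤ 36, expected clicks 8 + 15 + 18 + 6 + 19 = 66.
slot 2 + slot 7 + slot 6 + slot 5: cost 5 + 10 + 8 + 5 = 28 ≤ 36, expected clicks 15 + 18 + 18 + 19 = 70.
Best is slot 2, slot 7, slot 6, slot 4, and slot 5 with total expected clicks 76.

76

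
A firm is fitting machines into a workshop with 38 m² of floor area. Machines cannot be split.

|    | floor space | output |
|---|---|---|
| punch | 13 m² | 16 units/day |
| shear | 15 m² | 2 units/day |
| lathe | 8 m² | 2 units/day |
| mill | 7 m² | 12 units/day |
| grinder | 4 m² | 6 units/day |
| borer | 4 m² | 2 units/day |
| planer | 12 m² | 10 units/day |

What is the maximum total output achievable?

44

punch + mill + borer + planer: floor space 13 + 7 + 4 + 12 = 36 ≤ 38, output 16 + 12 + 2 + 10 = 40.
punch + mill + grinder + planer: floor space 13 + 7 + 4 + 12 = 36 ≤ 38, output 16 + 12 + 6 + 10 = 44.
Best is punch, mill, grinder, and planer with total output 44.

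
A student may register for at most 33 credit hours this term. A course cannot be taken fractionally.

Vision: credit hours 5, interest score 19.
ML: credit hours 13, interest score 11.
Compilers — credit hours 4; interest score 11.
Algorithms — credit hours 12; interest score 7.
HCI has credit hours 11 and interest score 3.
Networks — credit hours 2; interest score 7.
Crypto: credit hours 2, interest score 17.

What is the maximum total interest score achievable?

65

Vision + ML + Compilers + Networks + Crypto: credit hours 5 + 13 + 4 + 2 + 2 = 26 ≤ 33, interest score 19 + 11 + 11 + 7 + 17 = 65.
Vision + ML + Compilers + Crypto: credit hours 5 + 13 + 4 + 2 = 24 ≤ 33, interest score 19 + 11 + 11 + 17 = 58.
Vision + Compilers + Algorithms + Networks + Crypto: credit hours 5 + 4 + 12 + 2 + 2 = 25 ≤ 33, interest score 19 + 11 + 7 + 7 + 17 = 61.
Best is Vision, ML, Compilers, Networks, and Crypto with total interest score 65.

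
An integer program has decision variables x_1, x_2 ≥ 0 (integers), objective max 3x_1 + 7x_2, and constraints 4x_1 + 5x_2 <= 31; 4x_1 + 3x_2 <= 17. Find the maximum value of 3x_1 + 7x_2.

(x_1,x_2)=(0,5) is feasible, giving 35.
(x_1,x_2)=(1,4) is feasible, giving 31.
(x_1,x_2)=(0,4) is feasible, giving 28.
No feasible integer point exceeds 35.

35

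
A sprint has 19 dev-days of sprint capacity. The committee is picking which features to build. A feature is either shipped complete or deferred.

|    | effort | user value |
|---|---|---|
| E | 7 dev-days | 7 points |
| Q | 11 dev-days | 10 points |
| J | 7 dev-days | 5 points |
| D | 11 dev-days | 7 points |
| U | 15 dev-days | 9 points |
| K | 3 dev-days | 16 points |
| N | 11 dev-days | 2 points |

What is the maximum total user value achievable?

U + K: effort 15 + 3 = 18 ≤ 19, user value 9 + 16 = 25.
Q + K: effort 11 + 3 = 14 ≤ 19, user value 10 + 16 = 26.
E + J + K: effort 7 + 7 + 3 = 17 ≤ 19, user value 7 + 5 + 16 = 28.
Best is E, J, and K with total user value 28.

28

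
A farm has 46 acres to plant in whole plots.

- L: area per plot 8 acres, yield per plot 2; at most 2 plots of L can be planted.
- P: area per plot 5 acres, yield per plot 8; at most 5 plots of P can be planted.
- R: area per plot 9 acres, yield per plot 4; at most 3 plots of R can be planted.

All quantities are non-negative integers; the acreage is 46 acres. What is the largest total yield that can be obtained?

48

P has the best ratio (8/5); taking only P gives at most 5×8 = 40 (stopped by the supply cap of 5).
Mixing does better — 5×P and 2×R: area 43 ≤ 46, yield 5·8 + 2·4 = 48.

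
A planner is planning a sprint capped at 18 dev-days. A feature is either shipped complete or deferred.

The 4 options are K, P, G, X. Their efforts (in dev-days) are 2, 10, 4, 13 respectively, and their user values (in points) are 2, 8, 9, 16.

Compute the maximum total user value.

Allowing fractional choices, the relaxed optimum would be about 26.0, but features are indivisible.
G + X: effort 4 + 13 = 17 ≤ 18, user value 9 + 16 = 25.
K + P + G: effort 2 + 10 + 4 = 16 ≤ 18, user value 2 + 8 + 9 = 19.
K + X: effort 2 + 13 = 15 ≤ 18, user value 2 + 16 = 18.
Best is G and X with total user value 25.

25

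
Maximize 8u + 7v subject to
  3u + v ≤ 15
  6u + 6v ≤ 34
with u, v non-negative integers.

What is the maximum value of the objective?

40

Relaxing integrality, the LP optimum is 44.33 at (u,v) = (4.67, 1), which is not an integer point.
(u,v)=(5,0): 3·5+1·0=15≤15, 6·5+6·0=30≤34, objective 40.
(u,v)=(4,1): 3·4+1·1=13≤15, 6·4+6·1=30≤34, objective 39.
(u,v)=(3,2): 3·3+1·2=11≤15, 6·3+6·2=30≤34, objective 38.
Maximum is 40 at (u,v)=(5,0).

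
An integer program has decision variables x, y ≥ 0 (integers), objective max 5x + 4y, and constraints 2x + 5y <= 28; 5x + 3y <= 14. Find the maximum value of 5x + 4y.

17

Relaxing integrality, the LP optimum is 18.67 at (x,y) = (0, 4.67), which is not an integer point.
(x,y)=(1,3): 2·1+5·3=17≤28, 5·1+3·3=14≤14, objective 17.
(x,y)=(0,4): 2·0+5·4=20≤28, 5·0+3·4=12≤14, objective 16.
(x,y)=(1,2): 2·1+5·2=12≤28, 5·1+3·2=11≤14, objective 13.
Maximum is 17 at (x,y)=(1,3).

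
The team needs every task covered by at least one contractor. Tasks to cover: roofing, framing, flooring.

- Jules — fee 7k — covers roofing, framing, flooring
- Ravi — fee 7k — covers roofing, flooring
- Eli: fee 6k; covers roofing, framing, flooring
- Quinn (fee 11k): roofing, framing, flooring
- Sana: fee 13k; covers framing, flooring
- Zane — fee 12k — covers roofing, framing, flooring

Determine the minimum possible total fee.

6

This is a weighted set-cover instance.
Eli alone covers roofing, framing, flooring — every task.
Total fee: 6.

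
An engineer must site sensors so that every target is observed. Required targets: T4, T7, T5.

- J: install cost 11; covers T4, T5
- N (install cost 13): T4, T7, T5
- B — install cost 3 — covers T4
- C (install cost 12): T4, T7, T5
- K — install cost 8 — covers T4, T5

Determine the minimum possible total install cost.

12

This is a weighted set-cover instance.
The greedy cost-per-new-target heuristic would pick B and C for 15, but a cheaper cover exists.
C alone covers T4, T7, T5 — every target.
Total install cost: 12.
No cover costs less than 12.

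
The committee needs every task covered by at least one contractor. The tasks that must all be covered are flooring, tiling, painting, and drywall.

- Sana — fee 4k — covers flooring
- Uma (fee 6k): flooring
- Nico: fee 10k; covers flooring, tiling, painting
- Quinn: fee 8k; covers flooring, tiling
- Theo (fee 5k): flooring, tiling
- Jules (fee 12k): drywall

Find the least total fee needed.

The greedy cost-per-new-task heuristic would pick Theo, Nico, and Jules for 27, but a cheaper cover exists.
Choose Nico and Jules: together they cover flooring, tiling, painting, drywall — every task.
Total fee: 10 + 12 = 22.
No cover costs less than 22.

22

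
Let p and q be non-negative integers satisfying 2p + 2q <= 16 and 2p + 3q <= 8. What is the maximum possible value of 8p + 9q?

(p,q)=(4,0): 2·4+2·0=8≤16, 2·4+3·0=8≤8, objective 32.
(p,q)=(3,0): 2·3+2·0=6≤16, 2·3+3·0=6≤8, objective 24.
The best lattice point is (4,0), giving 32.

32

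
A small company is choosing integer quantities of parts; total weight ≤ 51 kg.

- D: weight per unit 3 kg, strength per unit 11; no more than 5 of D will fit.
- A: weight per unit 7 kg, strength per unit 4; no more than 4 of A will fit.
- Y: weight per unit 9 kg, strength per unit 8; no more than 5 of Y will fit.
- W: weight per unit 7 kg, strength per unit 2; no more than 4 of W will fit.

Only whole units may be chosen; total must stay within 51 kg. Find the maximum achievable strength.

Take 5×D and 4×Y: weight 51 ≤ 51, strength 5·11 + 4·8 = 87.
D has the best ratio (11/3) and is taken to its limit of 5; remaining capacity is filled optimally with the others.

87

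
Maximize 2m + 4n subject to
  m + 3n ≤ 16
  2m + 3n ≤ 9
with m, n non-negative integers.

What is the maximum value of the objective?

12

(m,n)=(0,3) is feasible, giving 12.
(m,n)=(1,2) is feasible, giving 10.
(m,n)=(0,2) is feasible, giving 8.
Maximum is 12 at (m,n)=(0,3).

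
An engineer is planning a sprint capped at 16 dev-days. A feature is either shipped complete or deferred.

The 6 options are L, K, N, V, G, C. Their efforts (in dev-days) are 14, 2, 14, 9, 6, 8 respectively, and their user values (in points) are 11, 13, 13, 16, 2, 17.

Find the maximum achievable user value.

K + G + C: effort 2 + 6 + 8 = 16 ≤ 16, user value 13 + 2 + 17 = 32.
K + C: effort 2 + 8 = 10 ≤ 16, user value 13 + 17 = 30.
K + V: effort 2 + 9 = 11 ≤ 16, user value 13 + 16 = 29.
Best is K, G, and C with total user value 32.

32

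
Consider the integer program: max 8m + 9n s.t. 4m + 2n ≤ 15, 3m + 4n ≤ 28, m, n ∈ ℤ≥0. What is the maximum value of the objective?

Relaxing integrality, the LP optimum is 63.50 at (m,n) = (0.4, 6.7), which is not an integer point.
(m,n)=(0,7): 4·0+2·7=14≤15, 3·0+4·7=28≤28, objective 63.
(m,n)=(0,6): 4·0+2·6=12≤15, 3·0+4·6=24≤28, objective 54.
Maximum is 63 at (m,n)=(0,7).

63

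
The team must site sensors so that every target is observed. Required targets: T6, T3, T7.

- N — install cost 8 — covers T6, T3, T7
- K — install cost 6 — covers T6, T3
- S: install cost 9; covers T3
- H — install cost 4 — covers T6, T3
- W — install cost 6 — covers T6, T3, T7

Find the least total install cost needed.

6

This is a weighted set-cover instance.
The greedy cost-per-new-target heuristic would pick H and W for 10, but a cheaper cover exists.
W alone covers T6, T3, T7 — every target.
Total install cost: 6.
No cover costs less than 6.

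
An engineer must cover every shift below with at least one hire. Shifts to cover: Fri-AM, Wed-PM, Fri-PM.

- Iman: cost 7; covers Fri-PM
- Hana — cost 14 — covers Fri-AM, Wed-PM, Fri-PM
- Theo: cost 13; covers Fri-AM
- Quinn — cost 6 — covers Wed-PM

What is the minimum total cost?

Hana alone covers Fri-AM, Wed-PM, Fri-PM — every shift.
Total cost: 14.
No cover costs less than 14.

14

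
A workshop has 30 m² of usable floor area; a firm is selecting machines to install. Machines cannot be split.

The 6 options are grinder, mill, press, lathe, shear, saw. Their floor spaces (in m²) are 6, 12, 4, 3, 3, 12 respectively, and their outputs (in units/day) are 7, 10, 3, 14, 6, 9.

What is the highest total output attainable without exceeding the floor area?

40

Allowing fractional choices, the relaxed optimum would be about 41.5, but machines are indivisible.
grinder + mill + press + lathe + shear: floor space 6 + 12 + 4 + 3 + 3 = 28 ≤ 30, output 7 + 10 + 3 + 14 + 6 = 40.
grinder + press + lathe + shear + saw: floor space 6 + 4 + 3 + 3 + 12 = 28 ≤ 30, output 7 + 3 + 14 + 6 + 9 = 39.
Best is grinder, mill, press, lathe, and shear with total output 40.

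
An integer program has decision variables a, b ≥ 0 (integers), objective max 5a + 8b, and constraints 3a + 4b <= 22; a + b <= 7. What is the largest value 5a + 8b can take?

(a,b)=(2,4): 3·2+4·4=22≤22, 1·2+1·4=6≤7, objective 42.
(a,b)=(0,5): 3·0+4·5=20≤22, 1·0+1·5=5≤7, objective 40.
(a,b)=(3,3): 3·3+4·3=21≤22, 1·3+1·3=6≤7, objective 39.
Maximum is 42 at (a,b)=(2,4).

42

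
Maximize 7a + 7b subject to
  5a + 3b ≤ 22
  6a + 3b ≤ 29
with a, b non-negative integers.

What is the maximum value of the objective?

(a,b)=(0,7): 5·0+3·7=21≤22, 6·0+3·7=21≤29, objective 49.
(a,b)=(0,6): 5·0+3·6=18≤22, 6·0+3·6=18≤29, objective 42.
The best lattice point is (0,7), giving 49.

49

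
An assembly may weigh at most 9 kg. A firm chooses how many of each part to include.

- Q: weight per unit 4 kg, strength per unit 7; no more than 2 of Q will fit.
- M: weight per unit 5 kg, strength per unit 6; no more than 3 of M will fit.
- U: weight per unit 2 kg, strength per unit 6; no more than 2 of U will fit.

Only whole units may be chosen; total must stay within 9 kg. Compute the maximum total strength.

Take 1×Q and 2×U: weight 8 ≤ 9, strength 1·7 + 2·6 = 19.
U has the best ratio (6/2) and is taken to its limit of 2; remaining capacity is filled optimally with the others.

19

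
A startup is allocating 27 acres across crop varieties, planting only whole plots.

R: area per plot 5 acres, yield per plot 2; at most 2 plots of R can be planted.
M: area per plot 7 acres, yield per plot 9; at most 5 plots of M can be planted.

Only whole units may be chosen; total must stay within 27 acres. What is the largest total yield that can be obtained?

29

M has the best ratio (9/7); taking only M gives at most 3×9 = 27 (stopped by the area limit).
Mixing does better — 1×R and 3×M: area 26 ≤ 27, yield 1·2 + 3·9 = 29.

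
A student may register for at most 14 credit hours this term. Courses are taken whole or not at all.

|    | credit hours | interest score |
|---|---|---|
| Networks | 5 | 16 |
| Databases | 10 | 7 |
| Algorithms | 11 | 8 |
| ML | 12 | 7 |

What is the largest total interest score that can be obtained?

16

Take Networks: credit hours 5 ≤ 14, interest score 16.
No other feasible combination does better.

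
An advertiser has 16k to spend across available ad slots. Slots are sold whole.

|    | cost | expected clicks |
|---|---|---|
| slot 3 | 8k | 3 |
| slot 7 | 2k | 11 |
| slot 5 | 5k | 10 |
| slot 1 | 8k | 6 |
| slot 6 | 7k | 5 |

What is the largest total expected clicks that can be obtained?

27

Allowing fractional choices, the relaxed optimum would be about 27.7, but ad slots are indivisible.
slot 7 + slot 5 + slot 1: cost 2 + 5 + 8 = 15 ≤ 16, expected clicks 11 + 10 + 6 = 27.
slot 3 + slot 7 + slot 5: cost 8 + 2 + 5 = 15 ≤ 16, expected clicks 3 + 11 + 10 = 24.
slot 7 + slot 5 + slot 6: cost 2 + 5 + 7 = 14 ≤ 16, expected clicks 11 + 10 + 5 = 26.
Best is slot 7, slot 5, and slot 1 with total expected clicks 27.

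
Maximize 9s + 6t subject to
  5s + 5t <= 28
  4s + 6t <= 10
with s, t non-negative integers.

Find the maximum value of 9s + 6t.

(s,t)=(2,0) is feasible, giving 18.
(s,t)=(1,1) is feasible, giving 15.
No feasible integer point exceeds 18.

18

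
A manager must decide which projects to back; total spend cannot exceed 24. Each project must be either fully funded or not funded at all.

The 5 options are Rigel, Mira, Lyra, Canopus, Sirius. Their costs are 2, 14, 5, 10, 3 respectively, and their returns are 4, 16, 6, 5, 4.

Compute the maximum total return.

Rigel + Mira + Lyra: cost 2 + 14 + 5 = 21 ≤ 24, return 4 + 16 + 6 = 26.
Rigel + Mira + Lyra + Sirius: cost 2 + 14 + 5 + 3 = 24 ≤ 24, return 4 + 16 + 6 + 4 = 30.
Best is Rigel, Mira, Lyra, and Sirius with total return 30.

30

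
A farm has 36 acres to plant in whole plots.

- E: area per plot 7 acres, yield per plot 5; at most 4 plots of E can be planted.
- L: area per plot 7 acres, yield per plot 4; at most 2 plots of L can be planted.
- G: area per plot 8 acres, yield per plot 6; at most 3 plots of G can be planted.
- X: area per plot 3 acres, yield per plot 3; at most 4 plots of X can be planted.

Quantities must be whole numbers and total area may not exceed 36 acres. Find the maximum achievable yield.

This is a bounded integer knapsack.
X has the best ratio (3/3); taking only X gives at most 4×3 = 12 (stopped by the supply cap of 4).
Mixing does better — 3×G and 4×X: area 36 ≤ 36, yield 3·6 + 4·3 = 30.

30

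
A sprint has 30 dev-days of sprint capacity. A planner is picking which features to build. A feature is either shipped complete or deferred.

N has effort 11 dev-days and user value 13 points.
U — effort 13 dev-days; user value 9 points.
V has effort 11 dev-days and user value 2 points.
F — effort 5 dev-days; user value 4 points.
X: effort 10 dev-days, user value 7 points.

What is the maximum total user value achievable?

This is an integer program with binary decision variables.
Take N, U, and F: effort 11 + 13 + 5 = 29 ≤ 30, user value 13 + 9 + 4 = 26.
No other feasible combination does better.

26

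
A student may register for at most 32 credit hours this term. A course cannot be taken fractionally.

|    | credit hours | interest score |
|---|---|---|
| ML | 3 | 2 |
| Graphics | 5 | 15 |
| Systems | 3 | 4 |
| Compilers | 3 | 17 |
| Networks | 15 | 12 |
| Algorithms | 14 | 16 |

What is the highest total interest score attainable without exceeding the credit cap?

54

Treat it as a binary knapsack problem.
Graphics + Systems + Compilers + Algorithms: credit hours 5 + 3 + 3 + 14 = 25 ≤ 32, interest score 15 + 4 + 17 + 16 = 52.
ML + Graphics + Systems + Compilers + Algorithms: credit hours 3 + 5 + 3 + 3 + 14 = 28 ≤ 32, interest score 2 + 15 + 4 + 17 + 16 = 54.
ML + Graphics + Compilers + Algorithms: credit hours 3 + 5 + 3 + 14 = 25 ≤ 32, interest score 2 + 15 + 17 + 16 = 50.
Best is ML, Graphics, Systems, Compilers, and Algorithms with total interest score 54.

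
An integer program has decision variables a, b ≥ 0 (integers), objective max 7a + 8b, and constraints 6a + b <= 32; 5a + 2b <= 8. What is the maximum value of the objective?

32

(a,b)=(0,4) is feasible, giving 32.
(a,b)=(0,3) is feasible, giving 24.
The best lattice point is (0,4), giving 32.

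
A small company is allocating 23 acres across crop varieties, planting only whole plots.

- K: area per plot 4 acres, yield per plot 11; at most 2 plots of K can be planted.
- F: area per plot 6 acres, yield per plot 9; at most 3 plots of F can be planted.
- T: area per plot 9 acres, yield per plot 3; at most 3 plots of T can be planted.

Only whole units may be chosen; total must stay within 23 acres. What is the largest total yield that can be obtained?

This is a bounded integer knapsack.
K has the best ratio (11/4); taking only K gives at most 2×11 = 22 (stopped by the supply cap of 2).
Mixing does better — 2×K and 2×F: area 20 ≤ 23, yield 2·11 + 2·9 = 40.

40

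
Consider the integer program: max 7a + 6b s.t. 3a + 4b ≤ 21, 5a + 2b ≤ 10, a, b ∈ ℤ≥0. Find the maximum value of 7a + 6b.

30

(a,b)=(0,5): 3·0+4·5=20≤21, 5·0+2·5=10≤10, objective 30.
(a,b)=(0,4): 3·0+4·4=16≤21, 5·0+2·4=8≤10, objective 24.
The best lattice point is (0,5), giving 30.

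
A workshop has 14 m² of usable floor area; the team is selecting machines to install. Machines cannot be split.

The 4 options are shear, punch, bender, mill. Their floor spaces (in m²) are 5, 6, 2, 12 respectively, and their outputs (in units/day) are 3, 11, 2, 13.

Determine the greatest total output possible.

16

This is an integer program with binary decision variables.
Take shear, punch, and bender: floor space 5 + 6 + 2 = 13 ≤ 14, output 3 + 11 + 2 = 16.
No other feasible combination does better.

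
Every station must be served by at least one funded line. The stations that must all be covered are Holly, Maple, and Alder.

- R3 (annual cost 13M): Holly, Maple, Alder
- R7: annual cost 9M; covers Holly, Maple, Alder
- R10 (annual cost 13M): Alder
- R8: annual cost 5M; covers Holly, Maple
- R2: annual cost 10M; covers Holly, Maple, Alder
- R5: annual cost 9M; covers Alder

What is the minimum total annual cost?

R7 alone covers Holly, Maple, Alder — every station.
Total annual cost: 9.

9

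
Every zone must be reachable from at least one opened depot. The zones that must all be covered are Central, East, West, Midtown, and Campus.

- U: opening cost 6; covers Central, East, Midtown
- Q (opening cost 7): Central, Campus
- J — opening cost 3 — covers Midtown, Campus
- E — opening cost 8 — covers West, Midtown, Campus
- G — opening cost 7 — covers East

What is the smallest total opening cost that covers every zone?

The greedy cost-per-new-zone heuristic would pick J, U, and E for 17, but a cheaper cover exists.
Choose U and E: together they cover Central, East, West, Midtown, Campus — every zone.
Total opening cost: 6 + 8 = 14.
No cover costs less than 14.

14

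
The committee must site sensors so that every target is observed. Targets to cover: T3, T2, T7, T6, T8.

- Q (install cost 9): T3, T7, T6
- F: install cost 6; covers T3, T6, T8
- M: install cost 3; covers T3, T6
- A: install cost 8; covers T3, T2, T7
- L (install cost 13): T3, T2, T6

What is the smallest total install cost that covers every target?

14

This is a weighted set-cover instance.
Choose F and A: together they cover T3, T2, T7, T6, T8 — every target.
Total install cost: 6 + 8 = 14.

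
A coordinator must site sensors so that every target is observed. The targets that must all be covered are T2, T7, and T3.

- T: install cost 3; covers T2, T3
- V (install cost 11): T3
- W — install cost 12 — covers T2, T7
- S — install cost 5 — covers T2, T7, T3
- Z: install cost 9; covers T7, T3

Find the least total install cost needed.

The greedy cost-per-new-target heuristic would pick T and S for 8, but a cheaper cover exists.
S alone covers T2, T7, T3 — every target.
Total install cost: 5.
No cover costs less than 5.

5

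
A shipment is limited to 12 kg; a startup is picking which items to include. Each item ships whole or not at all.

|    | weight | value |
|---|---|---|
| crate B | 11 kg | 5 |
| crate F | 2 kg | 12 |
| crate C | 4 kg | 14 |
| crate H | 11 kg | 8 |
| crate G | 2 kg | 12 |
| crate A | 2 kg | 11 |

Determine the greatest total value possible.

49

Allowing fractional choices, the relaxed optimum would be about 50.5, but items are indivisible.
crate F + crate C + crate G + crate A: weight 2 + 4 + 2 + 2 = 10 ≤ 12, value 12 + 14 + 12 + 11 = 49.
crate F + crate C + crate G: weight 2 + 4 + 2 = 8 ≤ 12, value 12 + 14 + 12 = 38.
Best is crate F, crate C, crate G, and crate A with total value 49.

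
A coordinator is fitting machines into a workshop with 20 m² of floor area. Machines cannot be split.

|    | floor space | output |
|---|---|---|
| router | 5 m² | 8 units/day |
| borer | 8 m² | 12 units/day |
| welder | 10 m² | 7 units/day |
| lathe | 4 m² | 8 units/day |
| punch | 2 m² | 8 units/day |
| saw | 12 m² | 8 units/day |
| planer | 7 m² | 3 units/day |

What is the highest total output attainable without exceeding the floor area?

36

Allowing fractional choices, the relaxed optimum would be about 36.7, but machines are indivisible.
borer + lathe + punch: floor space 8 + 4 + 2 = 14 ≤ 20, output 12 + 8 + 8 = 28.
router + borer + punch: floor space 5 + 8 + 2 = 15 ≤ 20, output 8 + 12 + 8 = 28.
router + borer + lathe + punch: floor space 5 + 8 + 4 + 2 = 19 ≤ 20, output 8 + 12 + 8 + 8 = 36.
Best is router, borer, lathe, and punch with total output 36.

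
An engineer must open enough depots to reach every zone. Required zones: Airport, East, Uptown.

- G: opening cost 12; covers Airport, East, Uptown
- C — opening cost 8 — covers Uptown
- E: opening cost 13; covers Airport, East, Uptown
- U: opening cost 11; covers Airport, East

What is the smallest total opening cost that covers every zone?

G alone covers Airport, East, Uptown — every zone.
Total opening cost: 12.
No cover costs less than 12.

12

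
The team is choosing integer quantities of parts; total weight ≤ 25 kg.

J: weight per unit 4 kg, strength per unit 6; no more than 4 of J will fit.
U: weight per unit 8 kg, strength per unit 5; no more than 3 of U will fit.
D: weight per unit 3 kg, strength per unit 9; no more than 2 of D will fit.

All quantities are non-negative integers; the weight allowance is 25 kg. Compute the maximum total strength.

42

This is a bounded integer knapsack.
3×J and 2×D: weight 18 ≤ 25, strength 3·6 + 2·9 = 36.
4×J and 2×D: weight 22 ≤ 25, strength 4·6 + 2·9 = 42.
Best is 42.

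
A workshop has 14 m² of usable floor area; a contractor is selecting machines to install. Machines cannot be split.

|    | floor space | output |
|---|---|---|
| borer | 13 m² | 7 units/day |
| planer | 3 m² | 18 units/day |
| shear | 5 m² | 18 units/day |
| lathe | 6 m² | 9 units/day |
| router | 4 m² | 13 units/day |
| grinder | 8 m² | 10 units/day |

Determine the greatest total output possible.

49

planer + shear + router: floor space 3 + 5 + 4 = 12 ≤ 14, output 18 + 18 + 13 = 49.
planer + lathe + router: floor space 3 + 6 + 4 = 13 ≤ 14, output 18 + 9 + 13 = 40.
planer + shear + lathe: floor space 3 + 5 + 6 = 14 ≤ 14, output 18 + 18 + 9 = 45.
Best is planer, shear, and router with total output 49.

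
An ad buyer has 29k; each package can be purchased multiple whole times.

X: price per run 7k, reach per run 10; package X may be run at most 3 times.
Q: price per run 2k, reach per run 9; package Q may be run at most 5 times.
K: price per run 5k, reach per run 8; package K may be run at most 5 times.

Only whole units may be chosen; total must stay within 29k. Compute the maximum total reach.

1×X, 5×Q, and 2×K: price 27 ≤ 29, reach 1·10 + 5·9 + 2·8 = 71.
2×X, 5×Q, and 1×K: price 29 ≤ 29, reach 2·10 + 5·9 + 1·8 = 73.
Best is 73.

73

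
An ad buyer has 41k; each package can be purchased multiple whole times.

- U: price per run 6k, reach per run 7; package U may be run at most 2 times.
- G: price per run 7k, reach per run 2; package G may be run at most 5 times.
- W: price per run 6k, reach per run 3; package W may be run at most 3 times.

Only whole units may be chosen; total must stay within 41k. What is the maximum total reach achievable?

U has the best ratio (7/6); taking only U gives at most 2×7 = 14 (stopped by the supply cap of 2).
Mixing does better — 2×U, 1×G, and 3×W: price 37 ≤ 41, reach 2·7 + 1·2 + 3·3 = 25.

25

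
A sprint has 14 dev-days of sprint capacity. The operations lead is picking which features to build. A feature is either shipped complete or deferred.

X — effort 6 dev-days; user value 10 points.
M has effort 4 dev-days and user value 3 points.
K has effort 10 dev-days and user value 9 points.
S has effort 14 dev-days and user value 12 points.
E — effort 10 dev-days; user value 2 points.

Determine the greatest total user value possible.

Allowing fractional choices, the relaxed optimum would be about 17.2, but features are indivisible.
M + K: effort 4 + 10 = 14 ≤ 14, user value 3 + 9 = 12.
X + M: effort 6 + 4 = 10 ≤ 14, user value 10 + 3 = 13.
S: effort 14 ≤ 14, user value 12.
Best is X and M with total user value 13.

13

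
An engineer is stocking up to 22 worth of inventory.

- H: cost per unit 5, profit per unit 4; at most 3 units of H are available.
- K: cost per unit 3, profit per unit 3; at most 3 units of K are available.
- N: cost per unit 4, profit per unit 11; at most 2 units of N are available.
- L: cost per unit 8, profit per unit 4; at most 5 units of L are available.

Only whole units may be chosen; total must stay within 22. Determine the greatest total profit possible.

N has the best ratio (11/4); taking only N gives at most 2×11 = 22 (stopped by the supply cap of 2).
Mixing does better — 1×H, 3×K, and 2×N: cost 22 ≤ 22, profit 1·4 + 3·3 + 2·11 = 35.

35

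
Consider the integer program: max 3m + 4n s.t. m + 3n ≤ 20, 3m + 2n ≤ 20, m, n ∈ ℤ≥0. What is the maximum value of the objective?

30

The continuous relaxation peaks at (2.86, 5.71) with value 31.43; rounding to a feasible lattice point costs some objective.
(m,n)=(2,6) is feasible, giving 30.
(m,n)=(3,5) is feasible, giving 29.
(m,n)=(1,6) is feasible, giving 27.
The best lattice point is (2,6), giving 30.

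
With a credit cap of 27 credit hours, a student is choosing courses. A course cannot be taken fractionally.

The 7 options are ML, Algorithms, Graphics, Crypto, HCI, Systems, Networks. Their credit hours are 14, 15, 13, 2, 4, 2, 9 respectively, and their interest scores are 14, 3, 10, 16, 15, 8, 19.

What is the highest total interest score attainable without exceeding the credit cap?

58

Allowing fractional choices, the relaxed optimum would be about 68.0, but courses are indivisible.
Crypto + HCI + Systems + Networks: credit hours 2 + 4 + 2 + 9 = 17 ≤ 27, interest score 16 + 15 + 8 + 19 = 58.
ML + Crypto + Systems + Networks: credit hours 14 + 2 + 2 + 9 = 27 ≤ 27, interest score 14 + 16 + 8 + 19 = 57.
Best is Crypto, HCI, Systems, and Networks with total interest score 58.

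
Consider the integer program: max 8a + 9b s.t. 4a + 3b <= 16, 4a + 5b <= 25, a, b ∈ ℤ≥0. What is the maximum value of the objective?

The continuous relaxation peaks at (0.625, 4.5) with value 45.50; rounding to a feasible lattice point costs some objective.
(a,b)=(0,5): 4·0+3·5=15≤16, 4·0+5·5=25≤25, objective 45.
(a,b)=(1,4): 4·1+3·4=16≤16, 4·1+5·4=24≤25, objective 44.
(a,b)=(0,4): 4·0+3·4=12≤16, 4·0+5·4=20≤25, objective 36.
(a,b)=(1,3): 4·1+3·3=13≤16, 4·1+5·3=19≤25, objective 35.
Maximum is 45 at (a,b)=(0,5).

45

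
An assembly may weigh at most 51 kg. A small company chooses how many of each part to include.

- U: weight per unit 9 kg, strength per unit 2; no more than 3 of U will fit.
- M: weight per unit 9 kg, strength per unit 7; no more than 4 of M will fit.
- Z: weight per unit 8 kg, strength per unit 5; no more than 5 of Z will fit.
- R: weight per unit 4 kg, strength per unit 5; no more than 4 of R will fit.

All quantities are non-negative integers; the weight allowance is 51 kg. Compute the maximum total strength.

3×M, 1×Z, and 4×R: weight 51 ≤ 51, strength 3·7 + 1·5 + 4·5 = 46.
2×M, 2×Z, and 4×R: weight 50 ≤ 51, strength 2·7 + 2·5 + 4·5 = 44.
Best is 46.

46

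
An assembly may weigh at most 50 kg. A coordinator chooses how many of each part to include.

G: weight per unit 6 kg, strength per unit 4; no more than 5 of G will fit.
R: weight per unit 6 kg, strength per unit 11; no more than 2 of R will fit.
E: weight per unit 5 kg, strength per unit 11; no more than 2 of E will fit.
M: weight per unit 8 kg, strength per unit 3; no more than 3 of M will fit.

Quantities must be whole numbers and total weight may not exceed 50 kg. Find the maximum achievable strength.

3×G, 2×R, 2×E, and 1×M: weight 48 ≤ 50, strength 3·4 + 2·11 + 2·11 + 1·3 = 59.
4×G, 2×R, and 2×E: weight 46 ≤ 50, strength 4·4 + 2·11 + 2·11 = 60.
Best is 60.

60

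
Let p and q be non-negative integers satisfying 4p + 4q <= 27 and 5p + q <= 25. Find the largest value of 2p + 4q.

(p,q)=(0,6): 4·0+4·6=24≤27, 5·0+1·6=6≤25, objective 24.
(p,q)=(1,5): 4·1+4·5=24≤27, 5·1+1·5=10≤25, objective 22.
(p,q)=(0,5): 4·0+4·5=20≤27, 5·0+1·5=5≤25, objective 20.
Maximum is 24 at (p,q)=(0,6).

24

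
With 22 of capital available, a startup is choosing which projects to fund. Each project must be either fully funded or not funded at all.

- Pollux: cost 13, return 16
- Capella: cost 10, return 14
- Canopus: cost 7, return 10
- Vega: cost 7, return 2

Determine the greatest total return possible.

This is a 0-1 knapsack instance.
Allowing fractional choices, the relaxed optimum would be about 30.2, but projects are indivisible.
Pollux + Canopus: cost 13 + 7 = 20 ≤ 22, return 16 + 10 = 26.
Pollux + Vega: cost 13 + 7 = 20 ≤ 22, return 16 + 2 = 18.
Capella + Canopus: cost 10 + 7 = 17 ≤ 22, return 14 + 10 = 24.
Best is Pollux and Canopus with total return 26.

26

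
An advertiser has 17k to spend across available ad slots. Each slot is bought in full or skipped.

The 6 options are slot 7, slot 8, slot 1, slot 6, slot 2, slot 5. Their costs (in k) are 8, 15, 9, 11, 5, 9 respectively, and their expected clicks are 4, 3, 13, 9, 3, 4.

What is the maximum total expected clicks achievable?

17

Treat it as a binary knapsack problem.
Allowing fractional choices, the relaxed optimum would be about 19.5, but ad slots are indivisible.
slot 1: cost 9 ≤ 17, expected clicks 13.
slot 1 + slot 2: cost 9 + 5 = 14 ≤ 17, expected clicks 13 + 3 = 16.
slot 7 + slot 1: cost 8 + 9 = 17 ≤ 17, expected clicks 4 + 13 = 17.
Best is slot 7 and slot 1 with total expected clicks 17.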